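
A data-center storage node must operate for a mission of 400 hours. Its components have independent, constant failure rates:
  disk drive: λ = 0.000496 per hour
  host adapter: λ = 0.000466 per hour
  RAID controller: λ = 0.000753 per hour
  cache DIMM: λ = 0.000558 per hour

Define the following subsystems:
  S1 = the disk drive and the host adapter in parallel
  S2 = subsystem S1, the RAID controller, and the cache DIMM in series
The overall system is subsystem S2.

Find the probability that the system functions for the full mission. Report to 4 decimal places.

R(disk drive) = exp(−0.000496 × 400) = 0.820042
R(host adapter) = exp(−0.000466 × 400) = 0.829942
R(RAID controller) = exp(−0.000753 × 400) = 0.739930
R(cache DIMM) = exp(−0.000558 × 400) = 0.799955
Parallel (disk drive and host adapter): 1 − (1 − 0.820042)(1 − 0.829942) = 0.969397
Series ([0.969397], RAID controller, and cache DIMM): 0.969397 × 0.739930 × 0.799955 = 0.5738

0.5738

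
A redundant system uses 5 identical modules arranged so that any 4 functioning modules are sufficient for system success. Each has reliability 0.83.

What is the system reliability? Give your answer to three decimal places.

R = Σ_{i=4}^{5} C(5,i) p^i (1−p)^{5−i} with p = 0.83
C(5,4)·0.83^4·0.17^1 = 0.40340
C(5,5)·0.83^5·0.17^0 = 0.39390
Sum = 0.797

0.797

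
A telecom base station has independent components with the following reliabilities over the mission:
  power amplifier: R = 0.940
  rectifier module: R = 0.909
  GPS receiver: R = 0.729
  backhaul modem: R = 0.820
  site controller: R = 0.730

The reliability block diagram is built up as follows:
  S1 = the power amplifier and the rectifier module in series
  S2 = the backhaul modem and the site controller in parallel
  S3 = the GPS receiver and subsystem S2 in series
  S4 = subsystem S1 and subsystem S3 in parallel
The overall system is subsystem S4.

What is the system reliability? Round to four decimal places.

0.9554

Series (power amplifier and rectifier module): 0.940000 × 0.909000 = 0.854460
Parallel (backhaul modem and site controller): 1 − (1 − 0.820000)(1 − 0.730000) = 0.951400
Series (GPS receiver and [0.951400]): 0.729000 × 0.951400 = 0.693571
Parallel ([0.854460] and [0.693571]): 1 − (1 − 0.854460)(1 − 0.693571) = 0.9554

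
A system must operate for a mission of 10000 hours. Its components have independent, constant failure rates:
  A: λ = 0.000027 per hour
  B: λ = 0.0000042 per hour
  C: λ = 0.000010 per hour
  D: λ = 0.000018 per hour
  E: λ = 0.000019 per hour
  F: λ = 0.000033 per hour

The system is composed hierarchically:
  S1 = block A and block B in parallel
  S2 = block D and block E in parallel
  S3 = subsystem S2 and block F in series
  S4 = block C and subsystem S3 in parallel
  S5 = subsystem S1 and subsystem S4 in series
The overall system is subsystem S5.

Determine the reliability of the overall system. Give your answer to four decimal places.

0.9618

R(A) = exp(−0.000027 × 10000) = 0.763379
R(B) = exp(−0.0000042 × 10000) = 0.958870
R(C) = exp(−0.000010 × 10000) = 0.904837
R(D) = exp(−0.000018 × 10000) = 0.835270
R(E) = exp(−0.000019 × 10000) = 0.826959
R(F) = exp(−0.000033 × 10000) = 0.718924
Parallel (A and B): 1 − (1 − 0.763379)(1 − 0.958870) = 0.990268
Parallel (D and E): 1 − (1 − 0.835270)(1 − 0.826959) = 0.971495
Series ([0.971495] and F): 0.971495 × 0.718924 = 0.698431
Parallel (C and [0.698431]): 1 − (1 − 0.904837)(1 − 0.698431) = 0.971302
Series ([0.990268] and [0.971302]): 0.990268 × 0.971302 = 0.9618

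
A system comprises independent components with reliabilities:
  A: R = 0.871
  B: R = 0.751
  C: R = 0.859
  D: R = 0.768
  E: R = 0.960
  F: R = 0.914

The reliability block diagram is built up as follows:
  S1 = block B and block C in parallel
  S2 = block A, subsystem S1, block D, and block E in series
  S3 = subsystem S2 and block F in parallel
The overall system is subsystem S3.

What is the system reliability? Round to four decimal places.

0.9673

Parallel (B and C): 1 − (1 − 0.751000)(1 − 0.859000) = 0.964891
Series (A, [0.964891], D, and E): 0.871000 × 0.964891 × 0.768000 × 0.960000 = 0.619625
Parallel ([0.619625] and F): 1 − (1 − 0.619625)(1 − 0.914000) = 0.9673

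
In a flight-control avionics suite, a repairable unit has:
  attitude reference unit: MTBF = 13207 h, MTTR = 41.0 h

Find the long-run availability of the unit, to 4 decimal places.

A(attitude reference unit) = MTBF/(MTBF+MTTR) = 13207/(13207+41.0) = 0.9969

0.9969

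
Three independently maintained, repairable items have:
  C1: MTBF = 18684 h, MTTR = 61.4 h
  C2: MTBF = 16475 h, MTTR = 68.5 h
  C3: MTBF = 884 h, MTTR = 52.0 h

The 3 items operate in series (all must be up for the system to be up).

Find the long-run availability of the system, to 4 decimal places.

0.9375

A(C1) = MTBF/(MTBF+MTTR) = 18684/(18684+61.4) = 0.996725
A(C2) = MTBF/(MTBF+MTTR) = 16475/(16475+68.5) = 0.995859
A(C3) = MTBF/(MTBF+MTTR) = 884/(884+52.0) = 0.944444
Series availability: 0.996725 × 0.995859 × 0.944444 = 0.9375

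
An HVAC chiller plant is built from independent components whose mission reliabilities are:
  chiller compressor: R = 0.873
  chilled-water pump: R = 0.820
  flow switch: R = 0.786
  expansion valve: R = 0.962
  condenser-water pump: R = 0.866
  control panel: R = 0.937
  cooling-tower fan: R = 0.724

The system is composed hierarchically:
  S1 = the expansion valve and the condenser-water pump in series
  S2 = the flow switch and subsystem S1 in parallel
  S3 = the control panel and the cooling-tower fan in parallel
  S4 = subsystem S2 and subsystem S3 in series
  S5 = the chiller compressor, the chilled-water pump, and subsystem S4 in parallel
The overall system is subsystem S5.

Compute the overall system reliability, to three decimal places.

0.999

Series (expansion valve and condenser-water pump): 0.96200 × 0.86600 = 0.83309
Parallel (flow switch and [0.83309]): 1 − (1 − 0.78600)(1 − 0.83309) = 0.96428
Parallel (control panel and cooling-tower fan): 1 − (1 − 0.93700)(1 − 0.72400) = 0.98261
Series ([0.96428] and [0.98261]): 0.96428 × 0.98261 = 0.94751
Parallel (chiller compressor, chilled-water pump, and [0.94751]): 1 − (1 − 0.87300)(1 − 0.82000)(1 − 0.94751) = 0.999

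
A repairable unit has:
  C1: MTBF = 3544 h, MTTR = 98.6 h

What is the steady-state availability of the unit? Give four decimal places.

A(C1) = MTBF/(MTBF+MTTR) = 3544/(3544+98.6) = 0.9729

0.9729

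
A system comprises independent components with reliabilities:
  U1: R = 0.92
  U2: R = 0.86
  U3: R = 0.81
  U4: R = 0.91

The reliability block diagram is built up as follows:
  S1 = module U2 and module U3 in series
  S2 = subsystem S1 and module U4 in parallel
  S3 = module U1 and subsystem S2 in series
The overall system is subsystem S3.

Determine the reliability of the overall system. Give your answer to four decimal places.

0.8949

Series (U2 and U3): 0.860000 × 0.810000 = 0.696600
Parallel ([0.696600] and U4): 1 − (1 − 0.696600)(1 − 0.910000) = 0.972694
Series (U1 and [0.972694]): 0.920000 × 0.972694 = 0.8949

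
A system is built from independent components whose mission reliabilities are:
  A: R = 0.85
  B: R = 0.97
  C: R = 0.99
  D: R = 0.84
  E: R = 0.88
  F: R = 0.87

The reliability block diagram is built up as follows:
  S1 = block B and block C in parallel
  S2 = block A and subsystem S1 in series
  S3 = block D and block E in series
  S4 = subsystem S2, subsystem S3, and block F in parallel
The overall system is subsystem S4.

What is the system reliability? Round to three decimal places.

Parallel (B and C): 1 − (1 − 0.97000)(1 − 0.99000) = 0.99970
Series (A and [0.99970]): 0.85000 × 0.99970 = 0.84975
Series (D and E): 0.84000 × 0.88000 = 0.73920
Parallel ([0.84975], [0.73920], and F): 1 − (1 − 0.84975)(1 − 0.73920)(1 − 0.87000) = 0.995

0.995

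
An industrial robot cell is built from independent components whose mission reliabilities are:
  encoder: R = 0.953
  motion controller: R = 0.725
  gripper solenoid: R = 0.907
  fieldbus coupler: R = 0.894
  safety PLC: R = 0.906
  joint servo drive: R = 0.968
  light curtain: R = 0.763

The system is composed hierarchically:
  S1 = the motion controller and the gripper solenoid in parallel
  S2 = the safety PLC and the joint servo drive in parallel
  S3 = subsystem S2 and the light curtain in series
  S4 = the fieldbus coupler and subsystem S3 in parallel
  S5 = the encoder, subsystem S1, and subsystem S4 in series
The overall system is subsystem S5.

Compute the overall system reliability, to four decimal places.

0.9051

Parallel (motion controller and gripper solenoid): 1 − (1 − 0.725000)(1 − 0.907000) = 0.974425
Parallel (safety PLC and joint servo drive): 1 − (1 − 0.906000)(1 − 0.968000) = 0.996992
Series ([0.996992] and light curtain): 0.996992 × 0.763000 = 0.760705
Parallel (fieldbus coupler and [0.760705]): 1 − (1 − 0.894000)(1 − 0.760705) = 0.974635
Series (encoder, [0.974425], and [0.974635]): 0.953000 × 0.974425 × 0.974635 = 0.9051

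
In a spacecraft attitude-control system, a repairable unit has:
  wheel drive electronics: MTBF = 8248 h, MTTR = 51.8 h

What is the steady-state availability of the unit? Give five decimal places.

A(wheel drive electronics) = MTBF/(MTBF+MTTR) = 8248/(8248+51.8) = 0.99376

0.99376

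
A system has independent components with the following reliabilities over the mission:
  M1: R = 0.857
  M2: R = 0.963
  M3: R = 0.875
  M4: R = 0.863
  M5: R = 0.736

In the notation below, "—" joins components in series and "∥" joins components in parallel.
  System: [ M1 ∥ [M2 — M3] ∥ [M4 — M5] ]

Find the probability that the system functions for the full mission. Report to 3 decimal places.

0.992

Series (M2 and M3): 0.96300 × 0.87500 = 0.84263
Series (M4 and M5): 0.86300 × 0.73600 = 0.63517
Parallel (M1, [0.84263], and [0.63517]): 1 − (1 − 0.85700)(1 − 0.84263)(1 − 0.63517) = 0.992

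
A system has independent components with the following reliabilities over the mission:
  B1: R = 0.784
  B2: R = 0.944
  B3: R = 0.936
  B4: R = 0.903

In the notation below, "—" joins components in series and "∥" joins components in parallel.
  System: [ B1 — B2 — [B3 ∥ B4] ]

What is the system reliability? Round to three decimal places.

0.736

Parallel (B3 and B4): 1 − (1 − 0.93600)(1 − 0.90300) = 0.99379
Series (B1, B2, and [0.99379]): 0.78400 × 0.94400 × 0.99379 = 0.736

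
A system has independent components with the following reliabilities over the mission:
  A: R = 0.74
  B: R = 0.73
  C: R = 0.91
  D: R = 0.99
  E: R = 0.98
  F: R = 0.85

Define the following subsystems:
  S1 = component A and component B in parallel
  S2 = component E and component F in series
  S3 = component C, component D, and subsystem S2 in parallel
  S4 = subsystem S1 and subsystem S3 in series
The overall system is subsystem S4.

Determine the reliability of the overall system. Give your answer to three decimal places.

0.930

Parallel (A and B): 1 − (1 − 0.74000)(1 − 0.73000) = 0.92980
Series (E and F): 0.98000 × 0.85000 = 0.83300
Parallel (C, D, and [0.83300]): 1 − (1 − 0.91000)(1 − 0.99000)(1 − 0.83300) = 0.99985
Series ([0.92980] and [0.99985]): 0.92980 × 0.99985 = 0.930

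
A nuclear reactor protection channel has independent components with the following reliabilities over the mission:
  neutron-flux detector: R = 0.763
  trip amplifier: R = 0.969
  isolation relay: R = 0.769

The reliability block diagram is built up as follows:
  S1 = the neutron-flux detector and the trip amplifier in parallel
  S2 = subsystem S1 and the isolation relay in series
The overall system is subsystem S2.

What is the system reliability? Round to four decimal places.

Parallel (neutron-flux detector and trip amplifier): 1 − (1 − 0.763000)(1 − 0.969000) = 0.992653
Series ([0.992653] and isolation relay): 0.992653 × 0.769000 = 0.7634

0.7634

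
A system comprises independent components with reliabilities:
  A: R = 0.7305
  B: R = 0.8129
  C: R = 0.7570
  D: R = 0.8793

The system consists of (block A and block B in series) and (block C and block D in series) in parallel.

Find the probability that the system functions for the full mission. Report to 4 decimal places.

0.8642

Series (A and B): 0.730500 × 0.812900 = 0.593823
Series (C and D): 0.757000 × 0.879300 = 0.665630
Parallel ([0.593823] and [0.665630]): 1 − (1 − 0.593823)(1 − 0.665630) = 0.8642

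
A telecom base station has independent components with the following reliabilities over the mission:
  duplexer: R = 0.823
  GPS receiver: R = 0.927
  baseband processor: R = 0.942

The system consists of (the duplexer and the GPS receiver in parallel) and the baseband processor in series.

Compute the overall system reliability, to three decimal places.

0.930

Parallel (duplexer and GPS receiver): 1 − (1 − 0.82300)(1 − 0.92700) = 0.98708
Series ([0.98708] and baseband processor): 0.98708 × 0.94200 = 0.930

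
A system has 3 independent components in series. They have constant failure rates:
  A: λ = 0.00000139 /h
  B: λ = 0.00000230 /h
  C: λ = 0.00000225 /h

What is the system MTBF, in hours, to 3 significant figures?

Series of exponential components: λ_sys = Σ λ_i
λ_sys = 0.00000139 + 0.00000230 + 0.00000225 = 5.9400e-06 /h
MTBF = 1 / λ_sys = 168000 h

168000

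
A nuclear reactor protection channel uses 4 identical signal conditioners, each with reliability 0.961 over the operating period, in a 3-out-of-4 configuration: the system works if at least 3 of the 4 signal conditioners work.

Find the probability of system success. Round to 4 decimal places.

R = Σ_{i=3}^{4} C(4,i) p^i (1−p)^{4−i} with p = 0.961
C(4,3)·0.961^3·0.039^1 = 0.138451
C(4,4)·0.961^4·0.039^0 = 0.852891
Sum = 0.9913

0.9913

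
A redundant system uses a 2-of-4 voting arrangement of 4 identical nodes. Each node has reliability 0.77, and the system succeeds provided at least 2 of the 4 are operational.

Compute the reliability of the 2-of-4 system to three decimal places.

0.960

R = Σ_{i=2}^{4} C(4,i) p^i (1−p)^{4−i} with p = 0.77
C(4,2)·0.77^2·0.23^2 = 0.18819
C(4,3)·0.77^3·0.23^1 = 0.42001
C(4,4)·0.77^4·0.23^0 = 0.35153
Sum = 0.960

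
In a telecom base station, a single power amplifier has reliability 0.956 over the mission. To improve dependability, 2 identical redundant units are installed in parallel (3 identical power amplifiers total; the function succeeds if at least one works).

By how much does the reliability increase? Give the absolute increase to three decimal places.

0.044

R_before = 0.956
R_after = 1 − (1 − 0.956)^3 = 1.000
ΔR = 1.000 − 0.956 = 0.044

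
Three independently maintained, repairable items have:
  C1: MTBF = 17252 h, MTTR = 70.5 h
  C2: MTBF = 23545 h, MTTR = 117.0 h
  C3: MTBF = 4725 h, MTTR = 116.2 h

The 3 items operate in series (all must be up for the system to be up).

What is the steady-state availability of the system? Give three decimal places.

A(C1) = MTBF/(MTBF+MTTR) = 17252/(17252+70.5) = 0.995930
A(C2) = MTBF/(MTBF+MTTR) = 23545/(23545+117.0) = 0.995055
A(C3) = MTBF/(MTBF+MTTR) = 4725/(4725+116.2) = 0.975998
Series availability: 0.995930 × 0.995055 × 0.975998 = 0.967

0.967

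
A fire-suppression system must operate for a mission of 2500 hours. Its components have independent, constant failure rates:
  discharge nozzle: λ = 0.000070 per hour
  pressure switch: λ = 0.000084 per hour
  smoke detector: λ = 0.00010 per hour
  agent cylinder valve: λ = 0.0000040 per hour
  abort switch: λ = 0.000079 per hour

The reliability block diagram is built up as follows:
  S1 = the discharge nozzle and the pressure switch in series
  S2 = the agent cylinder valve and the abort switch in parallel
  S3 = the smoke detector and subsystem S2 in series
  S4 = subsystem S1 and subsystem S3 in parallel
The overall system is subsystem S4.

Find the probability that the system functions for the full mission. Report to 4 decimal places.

R(discharge nozzle) = exp(−0.000070 × 2500) = 0.839457
R(pressure switch) = exp(−0.000084 × 2500) = 0.810584
R(smoke detector) = exp(−0.00010 × 2500) = 0.778801
R(agent cylinder valve) = exp(−0.0000040 × 2500) = 0.990050
R(abort switch) = exp(−0.000079 × 2500) = 0.820780
Series (discharge nozzle and pressure switch): 0.839457 × 0.810584 = 0.680450
Parallel (agent cylinder valve and abort switch): 1 − (1 − 0.990050)(1 − 0.820780) = 0.998217
Series (smoke detector and [0.998217]): 0.778801 × 0.998217 = 0.777412
Parallel ([0.680450] and [0.777412]): 1 − (1 − 0.680450)(1 − 0.777412) = 0.9289

0.9289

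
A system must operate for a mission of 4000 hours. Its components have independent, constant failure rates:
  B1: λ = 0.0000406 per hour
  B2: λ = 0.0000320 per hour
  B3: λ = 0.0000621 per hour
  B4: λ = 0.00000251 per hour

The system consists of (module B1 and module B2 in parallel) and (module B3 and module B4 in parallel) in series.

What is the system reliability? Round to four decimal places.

R(B1) = exp(−0.0000406 × 4000) = 0.850101
R(B2) = exp(−0.0000320 × 4000) = 0.879853
R(B3) = exp(−0.0000621 × 4000) = 0.780048
R(B4) = exp(−0.00000251 × 4000) = 0.990010
Parallel (B1 and B2): 1 − (1 − 0.850101)(1 − 0.879853) = 0.981990
Parallel (B3 and B4): 1 − (1 − 0.780048)(1 − 0.990010) = 0.997803
Series ([0.981990] and [0.997803]): 0.981990 × 0.997803 = 0.9798

0.9798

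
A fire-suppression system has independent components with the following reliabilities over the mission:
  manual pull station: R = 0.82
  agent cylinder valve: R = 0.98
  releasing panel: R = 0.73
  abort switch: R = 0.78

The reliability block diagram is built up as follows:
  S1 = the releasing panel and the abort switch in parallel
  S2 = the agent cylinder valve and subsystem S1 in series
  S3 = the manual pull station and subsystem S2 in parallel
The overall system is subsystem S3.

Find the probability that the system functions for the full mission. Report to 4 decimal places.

0.9859

Parallel (releasing panel and abort switch): 1 − (1 − 0.730000)(1 − 0.780000) = 0.940600
Series (agent cylinder valve and [0.940600]): 0.980000 × 0.940600 = 0.921788
Parallel (manual pull station and [0.921788]): 1 − (1 − 0.820000)(1 − 0.921788) = 0.9859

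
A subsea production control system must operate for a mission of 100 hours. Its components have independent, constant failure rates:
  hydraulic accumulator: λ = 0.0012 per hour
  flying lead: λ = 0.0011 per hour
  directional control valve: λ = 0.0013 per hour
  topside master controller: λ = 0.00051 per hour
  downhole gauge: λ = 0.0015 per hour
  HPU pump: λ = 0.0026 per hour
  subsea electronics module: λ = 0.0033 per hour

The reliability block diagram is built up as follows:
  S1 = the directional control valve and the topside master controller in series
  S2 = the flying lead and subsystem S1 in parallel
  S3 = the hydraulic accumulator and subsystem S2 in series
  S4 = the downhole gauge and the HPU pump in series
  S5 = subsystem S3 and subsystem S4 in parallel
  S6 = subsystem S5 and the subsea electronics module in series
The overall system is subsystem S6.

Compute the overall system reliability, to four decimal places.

0.6879

R(hydraulic accumulator) = exp(−0.0012 × 100) = 0.886920
R(flying lead) = exp(−0.0011 × 100) = 0.895834
R(directional control valve) = exp(−0.0013 × 100) = 0.878095
R(topside master controller) = exp(−0.00051 × 100) = 0.950279
R(downhole gauge) = exp(−0.0015 × 100) = 0.860708
R(HPU pump) = exp(−0.0026 × 100) = 0.771052
R(subsea electronics module) = exp(−0.0033 × 100) = 0.718924
Series (directional control valve and topside master controller): 0.878095 × 0.950279 = 0.834435
Parallel (flying lead and [0.834435]): 1 − (1 − 0.895834)(1 − 0.834435) = 0.982754
Series (hydraulic accumulator and [0.982754]): 0.886920 × 0.982754 = 0.871624
Series (downhole gauge and HPU pump): 0.860708 × 0.771052 = 0.663651
Parallel ([0.871624] and [0.663651]): 1 − (1 − 0.871624)(1 − 0.663651) = 0.956821
Series ([0.956821] and subsea electronics module): 0.956821 × 0.718924 = 0.6879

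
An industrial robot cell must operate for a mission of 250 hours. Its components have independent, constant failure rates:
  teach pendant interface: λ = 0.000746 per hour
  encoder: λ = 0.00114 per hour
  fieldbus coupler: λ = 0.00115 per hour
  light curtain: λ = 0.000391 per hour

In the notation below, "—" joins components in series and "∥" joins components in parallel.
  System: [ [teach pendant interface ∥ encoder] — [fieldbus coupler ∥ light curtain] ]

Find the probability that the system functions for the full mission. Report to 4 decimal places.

0.9355

R(teach pendant interface) = exp(−0.000746 × 250) = 0.829859
R(encoder) = exp(−0.00114 × 250) = 0.752014
R(fieldbus coupler) = exp(−0.00115 × 250) = 0.750137
R(light curtain) = exp(−0.000391 × 250) = 0.906876
Parallel (teach pendant interface and encoder): 1 − (1 − 0.829859)(1 − 0.752014) = 0.957807
Parallel (fieldbus coupler and light curtain): 1 − (1 − 0.750137)(1 − 0.906876) = 0.976732
Series ([0.957807] and [0.976732]): 0.957807 × 0.976732 = 0.9355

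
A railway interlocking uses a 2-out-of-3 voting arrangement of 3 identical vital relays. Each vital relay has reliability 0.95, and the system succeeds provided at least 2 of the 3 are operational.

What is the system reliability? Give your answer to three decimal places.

0.993

R = Σ_{i=2}^{3} C(3,i) p^i (1−p)^{3−i} with p = 0.95
C(3,2)·0.95^2·0.05^1 = 0.13538
C(3,3)·0.95^3·0.05^0 = 0.85738
Sum = 0.993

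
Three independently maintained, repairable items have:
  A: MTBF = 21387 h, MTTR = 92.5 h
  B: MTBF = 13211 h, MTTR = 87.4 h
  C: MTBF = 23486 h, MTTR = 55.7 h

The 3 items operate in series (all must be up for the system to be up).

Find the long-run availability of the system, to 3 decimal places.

A(A) = MTBF/(MTBF+MTTR) = 21387/(21387+92.5) = 0.995694
A(B) = MTBF/(MTBF+MTTR) = 13211/(13211+87.4) = 0.993428
A(C) = MTBF/(MTBF+MTTR) = 23486/(23486+55.7) = 0.997634
Series availability: 0.995694 × 0.993428 × 0.997634 = 0.987

0.987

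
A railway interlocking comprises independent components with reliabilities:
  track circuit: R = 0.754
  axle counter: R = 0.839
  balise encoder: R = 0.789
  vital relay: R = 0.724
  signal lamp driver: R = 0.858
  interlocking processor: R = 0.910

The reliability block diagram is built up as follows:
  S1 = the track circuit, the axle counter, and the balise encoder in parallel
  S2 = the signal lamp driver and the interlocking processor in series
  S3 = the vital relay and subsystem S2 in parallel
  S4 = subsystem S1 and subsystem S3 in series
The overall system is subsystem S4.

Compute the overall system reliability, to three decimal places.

0.932

Parallel (track circuit, axle counter, and balise encoder): 1 − (1 − 0.75400)(1 − 0.83900)(1 − 0.78900) = 0.99164
Series (signal lamp driver and interlocking processor): 0.85800 × 0.91000 = 0.78078
Parallel (vital relay and [0.78078]): 1 − (1 − 0.72400)(1 − 0.78078) = 0.93950
Series ([0.99164] and [0.93950]): 0.99164 × 0.93950 = 0.932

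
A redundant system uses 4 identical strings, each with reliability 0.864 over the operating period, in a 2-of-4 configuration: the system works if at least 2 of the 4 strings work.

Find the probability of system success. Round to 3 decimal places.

0.991

R = Σ_{i=2}^{4} C(4,i) p^i (1−p)^{4−i} with p = 0.864
C(4,2)·0.864^2·0.136^2 = 0.08284
C(4,3)·0.864^3·0.136^1 = 0.35087
C(4,4)·0.864^4·0.136^0 = 0.55726
Sum = 0.991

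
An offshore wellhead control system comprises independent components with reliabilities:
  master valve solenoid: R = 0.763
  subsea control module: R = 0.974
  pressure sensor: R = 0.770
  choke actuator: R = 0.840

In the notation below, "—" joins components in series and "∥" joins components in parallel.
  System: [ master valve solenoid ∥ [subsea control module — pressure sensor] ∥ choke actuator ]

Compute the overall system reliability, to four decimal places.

0.9905

Series (subsea control module and pressure sensor): 0.974000 × 0.770000 = 0.749980
Parallel (master valve solenoid, [0.749980], and choke actuator): 1 − (1 − 0.763000)(1 − 0.749980)(1 − 0.840000) = 0.9905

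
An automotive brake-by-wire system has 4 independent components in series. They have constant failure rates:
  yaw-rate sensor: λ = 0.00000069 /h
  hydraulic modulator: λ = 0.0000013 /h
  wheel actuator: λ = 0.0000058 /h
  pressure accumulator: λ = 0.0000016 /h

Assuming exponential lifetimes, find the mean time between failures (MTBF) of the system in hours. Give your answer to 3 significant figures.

106000

Series of exponential components: λ_sys = Σ λ_i
λ_sys = 0.00000069 + 0.0000013 + 0.0000058 + 0.0000016 = 9.3900e-06 /h
MTBF = 1 / λ_sys = 106000 h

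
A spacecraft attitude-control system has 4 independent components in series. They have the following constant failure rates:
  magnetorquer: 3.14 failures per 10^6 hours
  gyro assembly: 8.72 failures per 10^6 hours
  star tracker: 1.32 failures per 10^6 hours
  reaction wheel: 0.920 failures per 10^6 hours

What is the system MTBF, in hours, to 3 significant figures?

70900

Series of exponential components: λ_sys = Σ λ_i
λ_sys = 0.00000314 + 0.00000872 + 0.00000132 + 0.000000920 = 1.4100e-05 /h
MTBF = 1 / λ_sys = 70900 h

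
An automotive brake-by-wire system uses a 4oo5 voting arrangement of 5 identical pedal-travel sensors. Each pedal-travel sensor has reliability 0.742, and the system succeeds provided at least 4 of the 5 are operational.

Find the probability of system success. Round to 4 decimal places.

R = Σ_{i=4}^{5} C(5,i) p^i (1−p)^{5−i} with p = 0.742
C(5,4)·0.742^4·0.258^1 = 0.391026
C(5,5)·0.742^5·0.258^0 = 0.224916
Sum = 0.6159

0.6159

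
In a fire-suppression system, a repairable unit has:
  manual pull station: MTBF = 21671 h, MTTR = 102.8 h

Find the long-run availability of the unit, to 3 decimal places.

0.995

A(manual pull station) = MTBF/(MTBF+MTTR) = 21671/(21671+102.8) = 0.995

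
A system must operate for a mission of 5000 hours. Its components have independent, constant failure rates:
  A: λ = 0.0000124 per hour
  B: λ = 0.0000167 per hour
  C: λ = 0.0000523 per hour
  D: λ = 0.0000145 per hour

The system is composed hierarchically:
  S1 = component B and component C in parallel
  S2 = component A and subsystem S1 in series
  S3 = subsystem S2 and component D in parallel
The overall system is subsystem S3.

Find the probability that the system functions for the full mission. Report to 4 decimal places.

R(A) = exp(−0.0000124 × 5000) = 0.939883
R(B) = exp(−0.0000167 × 5000) = 0.919891
R(C) = exp(−0.0000523 × 5000) = 0.769896
R(D) = exp(−0.0000145 × 5000) = 0.930066
Parallel (B and C): 1 − (1 − 0.919891)(1 − 0.769896) = 0.981567
Series (A and [0.981567]): 0.939883 × 0.981567 = 0.922558
Parallel ([0.922558] and D): 1 − (1 − 0.922558)(1 − 0.930066) = 0.9946

0.9946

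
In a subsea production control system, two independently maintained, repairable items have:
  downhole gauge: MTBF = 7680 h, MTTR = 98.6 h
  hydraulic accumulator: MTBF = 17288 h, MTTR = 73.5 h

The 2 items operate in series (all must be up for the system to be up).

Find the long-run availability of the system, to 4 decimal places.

0.9831

A(downhole gauge) = MTBF/(MTBF+MTTR) = 7680/(7680+98.6) = 0.987324
A(hydraulic accumulator) = MTBF/(MTBF+MTTR) = 17288/(17288+73.5) = 0.995766
Series availability: 0.987324 × 0.995766 = 0.9831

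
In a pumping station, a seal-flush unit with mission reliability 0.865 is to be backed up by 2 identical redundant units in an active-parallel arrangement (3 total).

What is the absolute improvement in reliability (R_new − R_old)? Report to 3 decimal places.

R_before = 0.865
R_after = 1 − (1 − 0.865)^3 = 0.998
ΔR = 0.998 − 0.865 = 0.133

0.133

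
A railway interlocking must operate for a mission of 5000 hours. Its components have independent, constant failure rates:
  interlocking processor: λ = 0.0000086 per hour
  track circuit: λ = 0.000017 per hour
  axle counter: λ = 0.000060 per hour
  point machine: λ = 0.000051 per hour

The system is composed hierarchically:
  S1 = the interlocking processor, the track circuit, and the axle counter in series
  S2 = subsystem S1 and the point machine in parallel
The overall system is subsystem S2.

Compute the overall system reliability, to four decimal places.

0.9216

R(interlocking processor) = exp(−0.0000086 × 5000) = 0.957911
R(track circuit) = exp(−0.000017 × 5000) = 0.918512
R(axle counter) = exp(−0.000060 × 5000) = 0.740818
R(point machine) = exp(−0.000051 × 5000) = 0.774916
Series (interlocking processor, track circuit, and axle counter): 0.957911 × 0.918512 × 0.740818 = 0.651811
Parallel ([0.651811] and point machine): 1 − (1 − 0.651811)(1 − 0.774916) = 0.9216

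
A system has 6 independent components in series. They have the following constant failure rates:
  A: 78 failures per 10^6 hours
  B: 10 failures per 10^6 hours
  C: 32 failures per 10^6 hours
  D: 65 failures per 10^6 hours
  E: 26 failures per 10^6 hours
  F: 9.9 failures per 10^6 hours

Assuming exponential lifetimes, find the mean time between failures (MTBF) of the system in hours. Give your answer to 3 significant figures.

Series of exponential components: λ_sys = Σ λ_i
λ_sys = 0.000078 + 0.000010 + 0.000032 + 0.000065 + 0.000026 + 0.0000099 = 2.2090e-04 /h
MTBF = 1 / λ_sys = 4530 h

4530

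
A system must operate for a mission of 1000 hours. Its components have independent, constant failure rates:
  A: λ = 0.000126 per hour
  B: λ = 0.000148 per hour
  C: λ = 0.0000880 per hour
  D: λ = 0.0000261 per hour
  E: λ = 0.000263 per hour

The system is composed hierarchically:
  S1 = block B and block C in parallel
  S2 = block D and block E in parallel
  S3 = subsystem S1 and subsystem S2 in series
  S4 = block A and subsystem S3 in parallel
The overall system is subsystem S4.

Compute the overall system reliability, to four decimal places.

0.9979

R(A) = exp(−0.000126 × 1000) = 0.881615
R(B) = exp(−0.000148 × 1000) = 0.862431
R(C) = exp(−0.0000880 × 1000) = 0.915761
R(D) = exp(−0.0000261 × 1000) = 0.974238
R(E) = exp(−0.000263 × 1000) = 0.768742
Parallel (B and C): 1 − (1 − 0.862431)(1 − 0.915761) = 0.988411
Parallel (D and E): 1 − (1 − 0.974238)(1 − 0.768742) = 0.994042
Series ([0.988411] and [0.994042]): 0.988411 × 0.994042 = 0.982522
Parallel (A and [0.982522]): 1 − (1 − 0.881615)(1 − 0.982522) = 0.9979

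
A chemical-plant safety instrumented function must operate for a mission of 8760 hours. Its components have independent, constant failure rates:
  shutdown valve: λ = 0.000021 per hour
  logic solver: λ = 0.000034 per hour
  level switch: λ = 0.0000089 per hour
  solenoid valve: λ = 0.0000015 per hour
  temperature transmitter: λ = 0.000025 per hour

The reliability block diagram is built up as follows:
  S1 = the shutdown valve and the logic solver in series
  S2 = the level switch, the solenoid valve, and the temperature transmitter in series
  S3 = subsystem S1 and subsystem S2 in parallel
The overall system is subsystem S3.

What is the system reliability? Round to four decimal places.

R(shutdown valve) = exp(−0.000021 × 8760) = 0.831969
R(logic solver) = exp(−0.000034 × 8760) = 0.742420
R(level switch) = exp(−0.0000089 × 8760) = 0.924998
R(solenoid valve) = exp(−0.0000015 × 8760) = 0.986946
R(temperature transmitter) = exp(−0.000025 × 8760) = 0.803322
Series (shutdown valve and logic solver): 0.831969 × 0.742420 = 0.617670
Series (level switch, solenoid valve, and temperature transmitter): 0.924998 × 0.986946 × 0.803322 = 0.733371
Parallel ([0.617670] and [0.733371]): 1 − (1 − 0.617670)(1 − 0.733371) = 0.8981

0.8981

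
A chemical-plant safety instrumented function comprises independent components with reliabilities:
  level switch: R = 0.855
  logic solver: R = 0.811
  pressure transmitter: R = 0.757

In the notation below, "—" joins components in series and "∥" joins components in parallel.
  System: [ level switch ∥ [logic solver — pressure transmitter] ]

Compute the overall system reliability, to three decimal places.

Series (logic solver and pressure transmitter): 0.81100 × 0.75700 = 0.61393
Parallel (level switch and [0.61393]): 1 − (1 − 0.85500)(1 − 0.61393) = 0.944

0.944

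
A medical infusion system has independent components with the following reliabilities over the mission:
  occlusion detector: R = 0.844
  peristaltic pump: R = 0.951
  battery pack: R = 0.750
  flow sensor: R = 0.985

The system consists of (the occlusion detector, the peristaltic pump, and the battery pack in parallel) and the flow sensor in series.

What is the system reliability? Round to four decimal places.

Parallel (occlusion detector, peristaltic pump, and battery pack): 1 − (1 − 0.844000)(1 − 0.951000)(1 − 0.750000) = 0.998089
Series ([0.998089] and flow sensor): 0.998089 × 0.985000 = 0.9831

0.9831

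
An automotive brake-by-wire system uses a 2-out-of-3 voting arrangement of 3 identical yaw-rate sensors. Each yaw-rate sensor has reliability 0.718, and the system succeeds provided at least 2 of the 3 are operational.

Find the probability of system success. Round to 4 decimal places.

R = Σ_{i=2}^{3} C(3,i) p^i (1−p)^{3−i} with p = 0.718
C(3,2)·0.718^2·0.282^1 = 0.436133
C(3,3)·0.718^3·0.282^0 = 0.370146
Sum = 0.8063

0.8063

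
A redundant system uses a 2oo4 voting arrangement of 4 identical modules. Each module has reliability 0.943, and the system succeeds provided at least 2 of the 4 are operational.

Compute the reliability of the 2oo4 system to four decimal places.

R = Σ_{i=2}^{4} C(4,i) p^i (1−p)^{4−i} with p = 0.943
C(4,2)·0.943^2·0.057^2 = 0.017335
C(4,3)·0.943^3·0.057^1 = 0.191192
C(4,4)·0.943^4·0.057^0 = 0.790764
Sum = 0.9993

0.9993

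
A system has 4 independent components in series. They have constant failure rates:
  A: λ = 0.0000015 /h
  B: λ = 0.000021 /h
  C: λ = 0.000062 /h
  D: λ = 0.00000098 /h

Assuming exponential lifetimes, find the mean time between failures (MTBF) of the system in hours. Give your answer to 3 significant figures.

Series of exponential components: λ_sys = Σ λ_i
λ_sys = 0.0000015 + 0.000021 + 0.000062 + 0.00000098 = 8.5480e-05 /h
MTBF = 1 / λ_sys = 11700 h

11700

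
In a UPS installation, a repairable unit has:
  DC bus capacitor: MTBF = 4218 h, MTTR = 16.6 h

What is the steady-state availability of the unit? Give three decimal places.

0.996

A(DC bus capacitor) = MTBF/(MTBF+MTTR) = 4218/(4218+16.6) = 0.996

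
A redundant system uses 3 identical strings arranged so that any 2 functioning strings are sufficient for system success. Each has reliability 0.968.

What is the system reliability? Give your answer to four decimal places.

R = Σ_{i=2}^{3} C(3,i) p^i (1−p)^{3−i} with p = 0.968
C(3,2)·0.968^2·0.032^1 = 0.089954
C(3,3)·0.968^3·0.032^0 = 0.907039
Sum = 0.9970

0.9970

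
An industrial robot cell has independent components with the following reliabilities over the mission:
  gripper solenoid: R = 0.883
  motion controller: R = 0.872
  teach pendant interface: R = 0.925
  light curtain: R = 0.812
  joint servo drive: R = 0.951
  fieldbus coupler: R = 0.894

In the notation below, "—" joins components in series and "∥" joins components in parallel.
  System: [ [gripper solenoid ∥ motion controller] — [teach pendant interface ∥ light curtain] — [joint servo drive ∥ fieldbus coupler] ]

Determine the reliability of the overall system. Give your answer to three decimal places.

Parallel (gripper solenoid and motion controller): 1 − (1 − 0.88300)(1 − 0.87200) = 0.98502
Parallel (teach pendant interface and light curtain): 1 − (1 − 0.92500)(1 − 0.81200) = 0.98590
Parallel (joint servo drive and fieldbus coupler): 1 − (1 − 0.95100)(1 − 0.89400) = 0.99481
Series ([0.98502], [0.98590], and [0.99481]): 0.98502 × 0.98590 × 0.99481 = 0.966

0.966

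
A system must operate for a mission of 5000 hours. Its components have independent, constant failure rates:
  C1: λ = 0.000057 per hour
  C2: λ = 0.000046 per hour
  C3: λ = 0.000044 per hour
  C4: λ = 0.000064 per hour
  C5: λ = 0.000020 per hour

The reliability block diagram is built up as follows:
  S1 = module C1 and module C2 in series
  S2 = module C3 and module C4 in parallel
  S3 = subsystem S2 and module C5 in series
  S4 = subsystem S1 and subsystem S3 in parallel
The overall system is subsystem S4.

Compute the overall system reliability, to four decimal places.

R(C1) = exp(−0.000057 × 5000) = 0.752014
R(C2) = exp(−0.000046 × 5000) = 0.794534
R(C3) = exp(−0.000044 × 5000) = 0.802519
R(C4) = exp(−0.000064 × 5000) = 0.726149
R(C5) = exp(−0.000020 × 5000) = 0.904837
Series (C1 and C2): 0.752014 × 0.794534 = 0.597501
Parallel (C3 and C4): 1 − (1 − 0.802519)(1 − 0.726149) = 0.945920
Series ([0.945920] and C5): 0.945920 × 0.904837 = 0.855903
Parallel ([0.597501] and [0.855903]): 1 − (1 − 0.597501)(1 − 0.855903) = 0.9420

0.9420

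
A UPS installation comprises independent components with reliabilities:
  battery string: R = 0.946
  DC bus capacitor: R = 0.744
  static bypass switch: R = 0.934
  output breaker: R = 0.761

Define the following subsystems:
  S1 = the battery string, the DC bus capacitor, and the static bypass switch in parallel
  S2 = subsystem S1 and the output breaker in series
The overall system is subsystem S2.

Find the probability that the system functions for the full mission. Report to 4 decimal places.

Parallel (battery string, DC bus capacitor, and static bypass switch): 1 − (1 − 0.946000)(1 − 0.744000)(1 − 0.934000) = 0.999088
Series ([0.999088] and output breaker): 0.999088 × 0.761000 = 0.7603

0.7603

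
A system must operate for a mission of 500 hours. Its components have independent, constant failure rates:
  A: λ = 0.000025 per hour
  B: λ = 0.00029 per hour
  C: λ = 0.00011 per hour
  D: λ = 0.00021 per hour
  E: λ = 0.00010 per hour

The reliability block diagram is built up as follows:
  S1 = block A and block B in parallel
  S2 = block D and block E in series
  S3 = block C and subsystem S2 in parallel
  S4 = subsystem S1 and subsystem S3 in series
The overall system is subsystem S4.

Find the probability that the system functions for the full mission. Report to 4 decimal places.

R(A) = exp(−0.000025 × 500) = 0.987578
R(B) = exp(−0.00029 × 500) = 0.865022
R(C) = exp(−0.00011 × 500) = 0.946485
R(D) = exp(−0.00021 × 500) = 0.900325
R(E) = exp(−0.00010 × 500) = 0.951229
Parallel (A and B): 1 − (1 − 0.987578)(1 − 0.865022) = 0.998323
Series (D and E): 0.900325 × 0.951229 = 0.856415
Parallel (C and [0.856415]): 1 − (1 − 0.946485)(1 − 0.856415) = 0.992316
Series ([0.998323] and [0.992316]): 0.998323 × 0.992316 = 0.9907

0.9907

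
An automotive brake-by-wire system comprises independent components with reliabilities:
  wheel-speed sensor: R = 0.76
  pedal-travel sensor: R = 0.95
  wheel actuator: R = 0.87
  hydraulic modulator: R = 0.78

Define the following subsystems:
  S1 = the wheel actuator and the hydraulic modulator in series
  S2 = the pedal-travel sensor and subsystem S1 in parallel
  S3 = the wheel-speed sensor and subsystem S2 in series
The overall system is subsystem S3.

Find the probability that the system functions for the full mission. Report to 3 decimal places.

0.748

Series (wheel actuator and hydraulic modulator): 0.87000 × 0.78000 = 0.67860
Parallel (pedal-travel sensor and [0.67860]): 1 − (1 − 0.95000)(1 − 0.67860) = 0.98393
Series (wheel-speed sensor and [0.98393]): 0.76000 × 0.98393 = 0.748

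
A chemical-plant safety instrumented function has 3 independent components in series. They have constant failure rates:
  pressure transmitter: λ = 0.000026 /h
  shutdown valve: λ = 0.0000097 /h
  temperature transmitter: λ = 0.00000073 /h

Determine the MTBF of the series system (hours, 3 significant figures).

Series of exponential components: λ_sys = Σ λ_i
λ_sys = 0.000026 + 0.0000097 + 0.00000073 = 3.6430e-05 /h
MTBF = 1 / λ_sys = 27400 h

27400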